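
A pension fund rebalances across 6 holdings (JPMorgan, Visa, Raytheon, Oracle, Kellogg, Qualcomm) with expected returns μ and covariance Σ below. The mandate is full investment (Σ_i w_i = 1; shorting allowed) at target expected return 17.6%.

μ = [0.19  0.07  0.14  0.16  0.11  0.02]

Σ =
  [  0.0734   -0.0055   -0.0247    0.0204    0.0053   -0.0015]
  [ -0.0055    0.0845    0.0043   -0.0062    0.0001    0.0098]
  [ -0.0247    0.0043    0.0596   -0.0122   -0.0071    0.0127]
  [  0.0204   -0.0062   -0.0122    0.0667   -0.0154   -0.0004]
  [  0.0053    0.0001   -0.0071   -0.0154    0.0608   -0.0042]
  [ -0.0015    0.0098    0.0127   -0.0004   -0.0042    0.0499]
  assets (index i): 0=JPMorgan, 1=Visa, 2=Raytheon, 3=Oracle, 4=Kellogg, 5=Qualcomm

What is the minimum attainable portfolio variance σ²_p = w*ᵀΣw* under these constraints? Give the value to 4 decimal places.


0.0161

p=Σ⁻¹μ = [3.1909  1.0916  4.6831  3.0228  2.7969  -0.6499]
q=Σ⁻¹𝟙 = [16.0164  11.4958  27.1093  21.9024  24.6863  13.6177]
a=μᵀp=2.116619  b=𝟙ᵀp=14.135353  c=𝟙ᵀq=114.827858  D=ac−b²=43.238663
λ₁=(c·0.176−b)/D = (114.827858·0.176−14.135353)/43.238663 = 0.140484
λ₂=(a−b·0.176)/D = (2.116619−14.135353·0.176)/43.238663 = -0.008585
w* = 0.140484·p + -0.008585·q:
  w_0 = 0.140484·3.1909 + -0.008585·16.0164 = 0.3108  (JPMorgan)
  w_1 = 0.140484·1.0916 + -0.008585·11.4958 = 0.0547  (Visa)
  w_2 = 0.140484·4.6831 + -0.008585·27.1093 = 0.4252  (Raytheon)
  w_3 = 0.140484·3.0228 + -0.008585·21.9024 = 0.2366  (Oracle)
  w_4 = 0.140484·2.7969 + -0.008585·24.6863 = 0.1810  (Kellogg)
  w_5 = 0.140484·-0.6499 + -0.008585·13.6177 = -0.2082  (Qualcomm)
Σw_i=1.0000  μᵀw=0.1760
σ²=wᵀΣw=λ₁·μ_p+λ₂ = 0.140484·0.176 + -0.008585 = 0.016140 ≈ 0.0161


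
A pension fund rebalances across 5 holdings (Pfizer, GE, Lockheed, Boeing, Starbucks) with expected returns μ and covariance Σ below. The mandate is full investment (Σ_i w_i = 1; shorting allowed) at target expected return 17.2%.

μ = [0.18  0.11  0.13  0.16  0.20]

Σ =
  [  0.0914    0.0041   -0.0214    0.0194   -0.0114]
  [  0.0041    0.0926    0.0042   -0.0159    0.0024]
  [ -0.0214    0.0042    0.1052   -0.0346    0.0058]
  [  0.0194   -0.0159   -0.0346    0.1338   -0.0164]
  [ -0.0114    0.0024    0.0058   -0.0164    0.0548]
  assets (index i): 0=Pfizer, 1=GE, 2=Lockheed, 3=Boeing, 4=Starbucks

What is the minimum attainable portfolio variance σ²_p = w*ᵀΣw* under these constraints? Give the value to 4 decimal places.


p=Σ⁻¹μ = [2.5377  1.2185  2.1381  2.0796  4.5203]
q=Σ⁻¹𝟙 = [13.9818  11.2172  15.0711  13.5099  23.1135]
a=μᵀp=2.105561  b=𝟙ᵀp=12.494151  c=𝟙ᵀq=76.893551  D=ac−b²=5.800263
λ₁=(c·0.172−b)/D = (76.893551·0.172−12.494151)/5.800263 = 0.126122
λ₂=(a−b·0.172)/D = (2.105561−12.494151·0.172)/5.800263 = -0.007488
w* = 0.126122·p + -0.007488·q:
  w_0 = 0.126122·2.5377 + -0.007488·13.9818 = 0.2154  (Pfizer)
  w_1 = 0.126122·1.2185 + -0.007488·11.2172 = 0.0697  (GE)
  w_2 = 0.126122·2.1381 + -0.007488·15.0711 = 0.1568  (Lockheed)
  w_3 = 0.126122·2.0796 + -0.007488·13.5099 = 0.1611  (Boeing)
  w_4 = 0.126122·4.5203 + -0.007488·23.1135 = 0.3970  (Starbucks)
Σw_i=1.0000  μᵀw=0.1720
σ²=wᵀΣw=λ₁·μ_p+λ₂ = 0.126122·0.172 + -0.007488 = 0.014205 ≈ 0.0142

0.0142


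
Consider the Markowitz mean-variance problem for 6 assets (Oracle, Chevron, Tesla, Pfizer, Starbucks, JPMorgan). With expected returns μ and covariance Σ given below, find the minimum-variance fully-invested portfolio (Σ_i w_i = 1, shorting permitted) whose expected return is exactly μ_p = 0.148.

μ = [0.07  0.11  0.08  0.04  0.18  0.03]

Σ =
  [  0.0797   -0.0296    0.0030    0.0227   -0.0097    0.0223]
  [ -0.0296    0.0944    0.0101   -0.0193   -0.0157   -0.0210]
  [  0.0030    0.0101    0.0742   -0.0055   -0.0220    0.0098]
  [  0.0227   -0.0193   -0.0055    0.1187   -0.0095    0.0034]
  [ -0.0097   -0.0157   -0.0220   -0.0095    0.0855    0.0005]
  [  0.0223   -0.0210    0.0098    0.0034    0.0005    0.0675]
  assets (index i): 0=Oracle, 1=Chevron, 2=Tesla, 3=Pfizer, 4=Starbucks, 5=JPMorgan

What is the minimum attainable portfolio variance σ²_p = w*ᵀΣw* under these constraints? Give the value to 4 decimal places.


g=Σ⁻¹μ = [1.7856  2.2851  1.6702  0.6956  3.2329  0.2640]
h=Σ⁻¹𝟙 = [16.3649  23.2202  15.4965  11.2362  22.9724  13.6464]
a=μᵀg=1.127634  b=𝟙ᵀg=9.933356  c=𝟙ᵀh=102.936591  D=ac−b²=17.403244
λ₁=(c·0.148−b)/D = (102.936591·0.148−9.933356)/17.403244 = 0.304613
λ₂=(a−b·0.148)/D = (1.127634−9.933356·0.148)/17.403244 = -0.019680
w* = 0.304613·g + -0.019680·h:
  w_0 = 0.304613·1.7856 + -0.019680·16.3649 = 0.2218  (Oracle)
  w_1 = 0.304613·2.2851 + -0.019680·23.2202 = 0.2391  (Chevron)
  w_2 = 0.304613·1.6702 + -0.019680·15.4965 = 0.2038  (Tesla)
  w_3 = 0.304613·0.6956 + -0.019680·11.2362 = -0.0092  (Pfizer)
  w_4 = 0.304613·3.2329 + -0.019680·22.9724 = 0.5327  (Starbucks)
  w_5 = 0.304613·0.2640 + -0.019680·13.6464 = -0.1882  (JPMorgan)
Σw_i=1.0000  μᵀw=0.1480
σ²=wᵀΣw=λ₁·μ_p+λ₂ = 0.304613·0.148 + -0.019680 = 0.025402 ≈ 0.0254

0.0254


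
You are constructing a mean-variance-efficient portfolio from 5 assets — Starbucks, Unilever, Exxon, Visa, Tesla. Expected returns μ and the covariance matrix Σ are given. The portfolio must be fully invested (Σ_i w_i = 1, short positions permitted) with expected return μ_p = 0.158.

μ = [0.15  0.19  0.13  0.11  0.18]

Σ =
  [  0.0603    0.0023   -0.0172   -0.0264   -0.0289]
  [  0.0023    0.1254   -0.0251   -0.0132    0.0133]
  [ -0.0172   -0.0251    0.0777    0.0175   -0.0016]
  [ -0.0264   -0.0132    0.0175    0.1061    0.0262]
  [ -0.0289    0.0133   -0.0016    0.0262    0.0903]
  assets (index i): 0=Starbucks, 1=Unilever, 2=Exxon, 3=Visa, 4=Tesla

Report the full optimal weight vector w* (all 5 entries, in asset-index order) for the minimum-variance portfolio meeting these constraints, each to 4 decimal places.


0.3558  0.1478  0.2054  0.0362  0.2548

p=Σ⁻¹μ = [5.4144  1.8715  3.2458  1.3090  3.1283]
q=Σ⁻¹𝟙 = [36.2731  11.0731  22.2114  11.7078  18.0489]
a=μᵀp=2.296782  b=𝟙ᵀp=14.968983  c=𝟙ᵀq=99.314203  D=ac−b²=4.032562
λ₁=(c·0.158−b)/D = (99.314203·0.158−14.968983)/4.032562 = 0.179206
λ₂=(a−b·0.158)/D = (2.296782−14.968983·0.158)/4.032562 = -0.016942
w* = 0.179206·p + -0.016942·q:
  w_0 = 0.179206·5.4144 + -0.016942·36.2731 = 0.3558  (Starbucks)
  w_1 = 0.179206·1.8715 + -0.016942·11.0731 = 0.1478  (Unilever)
  w_2 = 0.179206·3.2458 + -0.016942·22.2114 = 0.2054  (Exxon)
  w_3 = 0.179206·1.3090 + -0.016942·11.7078 = 0.0362  (Visa)
  w_4 = 0.179206·3.1283 + -0.016942·18.0489 = 0.2548  (Tesla)
Σw_i=1.0000  μᵀw=0.1580
σ²=wᵀΣw=λ₁·μ_p+λ₂ = 0.179206·0.158 + -0.016942 = 0.011373 ≈ 0.0114


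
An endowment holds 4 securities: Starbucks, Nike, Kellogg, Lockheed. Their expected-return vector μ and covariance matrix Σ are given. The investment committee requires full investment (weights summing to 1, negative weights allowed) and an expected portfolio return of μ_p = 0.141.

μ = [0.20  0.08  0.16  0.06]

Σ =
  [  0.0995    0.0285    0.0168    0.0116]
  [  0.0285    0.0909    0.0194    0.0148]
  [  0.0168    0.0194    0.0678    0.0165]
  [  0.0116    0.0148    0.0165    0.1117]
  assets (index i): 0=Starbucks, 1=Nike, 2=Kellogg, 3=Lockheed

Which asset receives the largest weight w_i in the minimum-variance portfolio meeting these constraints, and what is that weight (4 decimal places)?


u=Σ⁻¹μ = [1.6951  -0.0796  1.9420  0.0848]
v=Σ⁻¹𝟙 = [5.9207  6.0059  10.0910  6.0513]
a=μᵀu=0.648455  b=𝟙ᵀu=3.642250  c=𝟙ᵀv=28.068905  D=ac−b²=4.935423
λ₁=(c·0.141−b)/D = (28.068905·0.141−3.642250)/4.935423 = 0.063919
λ₂=(a−b·0.141)/D = (0.648455−3.642250·0.141)/4.935423 = 0.027332
w* = 0.063919·u + 0.027332·v:
  w_0 = 0.063919·1.6951 + 0.027332·5.9207 = 0.2702  (Starbucks)
  w_1 = 0.063919·-0.0796 + 0.027332·6.0059 = 0.1591  (Nike)
  w_2 = 0.063919·1.9420 + 0.027332·10.0910 = 0.3999  (Kellogg)
  w_3 = 0.063919·0.0848 + 0.027332·6.0513 = 0.1708  (Lockheed)
Σw_i=1.0000  μᵀw=0.1410
σ²=wᵀΣw=λ₁·μ_p+λ₂ = 0.063919·0.141 + 0.027332 = 0.036345 ≈ 0.0363

Kellogg (0.3999)


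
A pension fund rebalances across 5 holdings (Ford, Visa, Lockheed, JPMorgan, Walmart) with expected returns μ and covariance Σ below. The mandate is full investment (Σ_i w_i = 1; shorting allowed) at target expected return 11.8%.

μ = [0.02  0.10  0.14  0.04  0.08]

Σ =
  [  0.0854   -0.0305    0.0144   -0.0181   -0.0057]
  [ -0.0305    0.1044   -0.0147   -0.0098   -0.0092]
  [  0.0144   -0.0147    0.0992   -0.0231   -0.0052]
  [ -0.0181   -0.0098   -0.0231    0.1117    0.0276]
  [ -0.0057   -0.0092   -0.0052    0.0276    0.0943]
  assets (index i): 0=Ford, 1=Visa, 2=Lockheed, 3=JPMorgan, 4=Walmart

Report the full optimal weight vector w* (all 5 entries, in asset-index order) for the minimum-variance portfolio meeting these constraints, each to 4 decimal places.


-0.0678  0.3079  0.4998  0.0553  0.2048

u=Σ⁻¹μ = [0.7168  1.5669  1.7620  0.7481  0.9228]
v=Σ⁻¹𝟙 = [20.0934  19.6609  13.9404  14.2637  10.3311]
a=μᵀu=0.521455  b=𝟙ᵀu=5.716650  c=𝟙ᵀv=78.289507  D=ac−b²=8.144375
λ₁=(c·0.118−b)/D = (78.289507·0.118−5.716650)/8.144375 = 0.432386
λ₂=(a−b·0.118)/D = (0.521455−5.716650·0.118)/8.144375 = -0.018799
w* = 0.432386·u + -0.018799·v:
  w_0 = 0.432386·0.7168 + -0.018799·20.0934 = -0.0678  (Ford)
  w_1 = 0.432386·1.5669 + -0.018799·19.6609 = 0.3079  (Visa)
  w_2 = 0.432386·1.7620 + -0.018799·13.9404 = 0.4998  (Lockheed)
  w_3 = 0.432386·0.7481 + -0.018799·14.2637 = 0.0553  (JPMorgan)
  w_4 = 0.432386·0.9228 + -0.018799·10.3311 = 0.2048  (Walmart)
Σw_i=1.0000  μᵀw=0.1180
σ²=wᵀΣw=λ₁·μ_p+λ₂ = 0.432386·0.118 + -0.018799 = 0.032222 ≈ 0.0322


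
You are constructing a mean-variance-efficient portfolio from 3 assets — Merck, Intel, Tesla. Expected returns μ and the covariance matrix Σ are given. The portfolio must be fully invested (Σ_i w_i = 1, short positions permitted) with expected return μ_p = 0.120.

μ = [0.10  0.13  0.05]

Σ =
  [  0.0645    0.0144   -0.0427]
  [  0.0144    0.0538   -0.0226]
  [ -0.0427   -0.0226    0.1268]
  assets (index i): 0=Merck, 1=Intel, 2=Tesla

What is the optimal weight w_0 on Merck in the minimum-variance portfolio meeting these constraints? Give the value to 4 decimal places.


0.1772

x=Σ⁻¹μ = [1.9898  2.5195  1.5135]
y=Σ⁻¹𝟙 = [23.9056  20.4117  19.5747]
a=μᵀx=0.602194  b=𝟙ᵀx=6.022814  c=𝟙ᵀy=63.891993  D=ac−b²=2.201107
λ₁=(c·0.120−b)/D = (63.891993·0.120−6.022814)/2.201107 = 0.746999
λ₂=(a−b·0.120)/D = (0.602194−6.022814·0.120)/2.201107 = -0.054765
w* = 0.746999·x + -0.054765·y:
  w_0 = 0.746999·1.9898 + -0.054765·23.9056 = 0.1772  (Merck)
  w_1 = 0.746999·2.5195 + -0.054765·20.4117 = 0.7642  (Intel)
  w_2 = 0.746999·1.5135 + -0.054765·19.5747 = 0.0585  (Tesla)
Σw_i=1.0000  μᵀw=0.1200
σ²=wᵀΣw=λ₁·μ_p+λ₂ = 0.746999·0.120 + -0.054765 = 0.034875 ≈ 0.0349


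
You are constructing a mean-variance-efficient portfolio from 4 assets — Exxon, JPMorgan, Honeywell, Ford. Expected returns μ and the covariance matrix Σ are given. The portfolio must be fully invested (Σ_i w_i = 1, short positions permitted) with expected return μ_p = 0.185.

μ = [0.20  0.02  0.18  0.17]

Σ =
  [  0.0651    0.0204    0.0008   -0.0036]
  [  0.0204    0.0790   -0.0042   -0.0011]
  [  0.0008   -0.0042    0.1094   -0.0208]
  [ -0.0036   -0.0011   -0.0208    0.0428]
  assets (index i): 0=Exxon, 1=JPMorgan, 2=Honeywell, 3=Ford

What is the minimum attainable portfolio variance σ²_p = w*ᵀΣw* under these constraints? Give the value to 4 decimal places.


0.0162

x=Σ⁻¹μ = [3.4800  -0.4269  2.6578  5.5454]
y=Σ⁻¹𝟙 = [13.6999  10.4001  15.5928  32.3619]
a=μᵀx=2.108576  b=𝟙ᵀx=11.256211  c=𝟙ᵀy=72.054717  D=ac−b²=25.230536
λ₁=(c·0.185−b)/D = (72.054717·0.185−11.256211)/25.230536 = 0.082198
λ₂=(a−b·0.185)/D = (2.108576−11.256211·0.185)/25.230536 = 0.001037
w* = 0.082198·x + 0.001037·y:
  w_0 = 0.082198·3.4800 + 0.001037·13.6999 = 0.3003  (Exxon)
  w_1 = 0.082198·-0.4269 + 0.001037·10.4001 = -0.0243  (JPMorgan)
  w_2 = 0.082198·2.6578 + 0.001037·15.5928 = 0.2346  (Honeywell)
  w_3 = 0.082198·5.5454 + 0.001037·32.3619 = 0.4894  (Ford)
Σw_i=1.0000  μᵀw=0.1850
σ²=wᵀΣw=λ₁·μ_p+λ₂ = 0.082198·0.185 + 0.001037 = 0.016244 ≈ 0.0162


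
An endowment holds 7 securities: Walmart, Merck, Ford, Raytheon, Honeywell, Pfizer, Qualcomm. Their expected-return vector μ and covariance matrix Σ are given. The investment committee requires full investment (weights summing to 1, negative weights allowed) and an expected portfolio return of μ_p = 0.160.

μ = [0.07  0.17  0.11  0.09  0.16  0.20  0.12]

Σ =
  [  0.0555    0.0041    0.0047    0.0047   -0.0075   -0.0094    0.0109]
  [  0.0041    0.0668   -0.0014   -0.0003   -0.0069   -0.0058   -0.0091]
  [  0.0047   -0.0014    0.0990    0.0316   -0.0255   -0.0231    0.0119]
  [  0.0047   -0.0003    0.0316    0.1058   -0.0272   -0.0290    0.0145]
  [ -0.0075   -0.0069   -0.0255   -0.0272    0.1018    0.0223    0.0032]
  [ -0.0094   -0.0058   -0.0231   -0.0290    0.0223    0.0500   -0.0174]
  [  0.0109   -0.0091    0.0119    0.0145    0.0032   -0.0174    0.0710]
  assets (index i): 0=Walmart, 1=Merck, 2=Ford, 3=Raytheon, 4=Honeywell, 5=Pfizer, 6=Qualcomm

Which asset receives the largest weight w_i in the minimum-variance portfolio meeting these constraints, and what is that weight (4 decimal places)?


x=Σ⁻¹μ = [1.4856  3.6732  2.1226  2.1158  1.3330  7.3206  2.8790]
y=Σ⁻¹𝟙 = [19.0657  21.6421  15.0908  16.5089  10.5975  44.3240  18.4154]
a=μᵀx=3.175222  b=𝟙ᵀx=20.929792  c=𝟙ᵀy=145.644397  D=ac−b²=24.397141
λ₁=(c·0.160−b)/D = (145.644397·0.160−20.929792)/24.397141 = 0.097278
λ₂=(a−b·0.160)/D = (3.175222−20.929792·0.160)/24.397141 = -0.007113
w* = 0.097278·x + -0.007113·y:
  w_0 = 0.097278·1.4856 + -0.007113·19.0657 = 0.0089  (Walmart)
  w_1 = 0.097278·3.6732 + -0.007113·21.6421 = 0.2034  (Merck)
  w_2 = 0.097278·2.1226 + -0.007113·15.0908 = 0.0991  (Ford)
  w_3 = 0.097278·2.1158 + -0.007113·16.5089 = 0.0884  (Raytheon)
  w_4 = 0.097278·1.3330 + -0.007113·10.5975 = 0.0543  (Honeywell)
  w_5 = 0.097278·7.3206 + -0.007113·44.3240 = 0.3968  (Pfizer)
  w_6 = 0.097278·2.8790 + -0.007113·18.4154 = 0.1491  (Qualcomm)
Σw_i=1.0000  μᵀw=0.1600
σ²=wᵀΣw=λ₁·μ_p+λ₂ = 0.097278·0.160 + -0.007113 = 0.008451 ≈ 0.0085

Pfizer (0.3968)


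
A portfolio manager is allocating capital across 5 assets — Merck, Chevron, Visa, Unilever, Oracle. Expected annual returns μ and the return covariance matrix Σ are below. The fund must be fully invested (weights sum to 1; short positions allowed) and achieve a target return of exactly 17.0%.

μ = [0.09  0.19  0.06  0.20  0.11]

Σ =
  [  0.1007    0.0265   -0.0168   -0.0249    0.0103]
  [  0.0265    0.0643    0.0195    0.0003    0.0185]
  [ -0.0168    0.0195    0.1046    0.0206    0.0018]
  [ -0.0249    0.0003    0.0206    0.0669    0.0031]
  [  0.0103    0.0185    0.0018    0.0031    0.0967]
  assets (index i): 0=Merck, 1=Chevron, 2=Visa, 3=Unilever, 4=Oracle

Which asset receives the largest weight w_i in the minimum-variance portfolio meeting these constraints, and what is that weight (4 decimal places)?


x=Σ⁻¹μ = [0.9578  2.5475  -0.4341  3.4476  0.4457]
y=Σ⁻¹𝟙 = [13.1047  5.8835  7.0381  17.3011  7.1342]
a=μᵀx=1.282734  b=𝟙ᵀx=6.964546  c=𝟙ᵀy=50.461541  D=ac−b²=16.223820
λ₁=(c·0.170−b)/D = (50.461541·0.170−6.964546)/16.223820 = 0.099478
λ₂=(a−b·0.170)/D = (1.282734−6.964546·0.170)/16.223820 = 0.006087
w* = 0.099478·x + 0.006087·y:
  w_0 = 0.099478·0.9578 + 0.006087·13.1047 = 0.1751  (Merck)
  w_1 = 0.099478·2.5475 + 0.006087·5.8835 = 0.2892  (Chevron)
  w_2 = 0.099478·-0.4341 + 0.006087·7.0381 = -0.0003  (Visa)
  w_3 = 0.099478·3.4476 + 0.006087·17.3011 = 0.4483  (Unilever)
  w_4 = 0.099478·0.4457 + 0.006087·7.1342 = 0.0878  (Oracle)
Σw_i=1.0000  μᵀw=0.1700
σ²=wᵀΣw=λ₁·μ_p+λ₂ = 0.099478·0.170 + 0.006087 = 0.022999 ≈ 0.0230

Unilever (0.4483)


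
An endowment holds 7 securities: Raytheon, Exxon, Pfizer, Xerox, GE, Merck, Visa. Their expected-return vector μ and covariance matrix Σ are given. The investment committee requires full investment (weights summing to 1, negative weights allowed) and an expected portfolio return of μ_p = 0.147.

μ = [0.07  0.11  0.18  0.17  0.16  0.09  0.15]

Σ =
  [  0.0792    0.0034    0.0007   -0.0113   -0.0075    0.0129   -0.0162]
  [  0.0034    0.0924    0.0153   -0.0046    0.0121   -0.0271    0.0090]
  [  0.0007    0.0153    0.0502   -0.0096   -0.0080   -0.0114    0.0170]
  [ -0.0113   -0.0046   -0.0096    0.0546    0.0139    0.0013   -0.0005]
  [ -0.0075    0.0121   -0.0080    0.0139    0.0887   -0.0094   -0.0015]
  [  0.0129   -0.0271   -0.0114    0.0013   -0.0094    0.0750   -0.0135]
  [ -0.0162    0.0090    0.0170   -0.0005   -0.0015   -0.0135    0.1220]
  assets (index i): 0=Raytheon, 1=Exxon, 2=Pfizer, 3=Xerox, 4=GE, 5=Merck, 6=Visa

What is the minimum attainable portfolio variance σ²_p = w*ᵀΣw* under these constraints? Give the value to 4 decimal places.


0.0094

p=Σ⁻¹μ = [1.3408  0.9259  4.4862  3.7340  1.8753  2.3382  1.0112]
q=Σ⁻¹𝟙 = [14.6404  11.1961  24.5835  23.1360  11.9687  21.2228  8.4797]
a=μᵀp=2.300164  b=𝟙ᵀp=15.711545  c=𝟙ᵀq=115.227197  D=ac−b²=18.188795
λ₁=(c·0.147−b)/D = (115.227197·0.147−15.711545)/18.188795 = 0.067451
λ₂=(a−b·0.147)/D = (2.300164−15.711545·0.147)/18.188795 = -0.000519
w* = 0.067451·p + -0.000519·q:
  w_0 = 0.067451·1.3408 + -0.000519·14.6404 = 0.0828  (Raytheon)
  w_1 = 0.067451·0.9259 + -0.000519·11.1961 = 0.0566  (Exxon)
  w_2 = 0.067451·4.4862 + -0.000519·24.5835 = 0.2899  (Pfizer)
  w_3 = 0.067451·3.7340 + -0.000519·23.1360 = 0.2399  (Xerox)
  w_4 = 0.067451·1.8753 + -0.000519·11.9687 = 0.1203  (GE)
  w_5 = 0.067451·2.3382 + -0.000519·21.2228 = 0.1467  (Merck)
  w_6 = 0.067451·1.0112 + -0.000519·8.4797 = 0.0638  (Visa)
Σw_i=1.0000  μᵀw=0.1470
σ²=wᵀΣw=λ₁·μ_p+λ₂ = 0.067451·0.147 + -0.000519 = 0.009397 ≈ 0.0094


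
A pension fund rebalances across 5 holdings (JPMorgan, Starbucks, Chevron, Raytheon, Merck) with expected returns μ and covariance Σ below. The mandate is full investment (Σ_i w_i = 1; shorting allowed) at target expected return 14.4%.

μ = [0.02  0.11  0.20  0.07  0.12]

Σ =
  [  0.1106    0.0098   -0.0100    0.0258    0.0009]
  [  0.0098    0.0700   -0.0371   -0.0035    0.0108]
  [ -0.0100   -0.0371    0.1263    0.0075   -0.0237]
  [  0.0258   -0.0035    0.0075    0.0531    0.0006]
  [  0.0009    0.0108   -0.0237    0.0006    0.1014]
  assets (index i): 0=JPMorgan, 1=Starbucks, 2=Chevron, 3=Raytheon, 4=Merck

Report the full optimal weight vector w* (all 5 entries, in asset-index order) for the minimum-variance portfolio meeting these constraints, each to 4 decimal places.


-0.0459  0.3680  0.3631  0.1192  0.1957

x=Σ⁻¹μ = [-0.1177  2.7980  2.6057  1.1750  1.4885]
y=Σ⁻¹𝟙 = [4.8923  20.9381  15.6270  15.5023  11.1492]
a=μᵀx=1.087432  b=𝟙ᵀx=7.949498  c=𝟙ᵀy=68.108801  D=ac−b²=10.869154
λ₁=(c·0.144−b)/D = (68.108801·0.144−7.949498)/10.869154 = 0.170958
λ₂=(a−b·0.144)/D = (1.087432−7.949498·0.144)/10.869154 = -0.005271
w* = 0.170958·x + -0.005271·y:
  w_0 = 0.170958·-0.1177 + -0.005271·4.8923 = -0.0459  (JPMorgan)
  w_1 = 0.170958·2.7980 + -0.005271·20.9381 = 0.3680  (Starbucks)
  w_2 = 0.170958·2.6057 + -0.005271·15.6270 = 0.3631  (Chevron)
  w_3 = 0.170958·1.1750 + -0.005271·15.5023 = 0.1192  (Raytheon)
  w_4 = 0.170958·1.4885 + -0.005271·11.1492 = 0.1957  (Merck)
Σw_i=1.0000  μᵀw=0.1440
σ²=wᵀΣw=λ₁·μ_p+λ₂ = 0.170958·0.144 + -0.005271 = 0.019347 ≈ 0.0193


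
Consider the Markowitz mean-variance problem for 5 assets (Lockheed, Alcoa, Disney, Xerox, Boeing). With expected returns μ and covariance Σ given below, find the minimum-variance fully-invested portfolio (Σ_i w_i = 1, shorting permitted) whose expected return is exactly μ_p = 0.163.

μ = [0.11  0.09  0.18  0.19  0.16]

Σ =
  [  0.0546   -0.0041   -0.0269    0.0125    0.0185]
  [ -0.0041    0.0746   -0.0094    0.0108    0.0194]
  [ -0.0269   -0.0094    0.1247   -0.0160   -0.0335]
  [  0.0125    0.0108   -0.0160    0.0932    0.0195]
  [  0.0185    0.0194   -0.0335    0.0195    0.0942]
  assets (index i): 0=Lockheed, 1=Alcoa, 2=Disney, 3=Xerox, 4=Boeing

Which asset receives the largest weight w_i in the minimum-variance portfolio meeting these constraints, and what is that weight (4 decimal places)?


u=Σ⁻¹μ = [2.4880  1.0179  2.7092  1.7155  1.6086]
v=Σ⁻¹𝟙 = [23.5007  13.7850  17.1462  7.3029  7.7473]
a=μᵀu=1.436262  b=𝟙ᵀu=9.539163  c=𝟙ᵀv=69.482089  D=ac−b²=8.798855
λ₁=(c·0.163−b)/D = (69.482089·0.163−9.539163)/8.798855 = 0.203028
λ₂=(a−b·0.163)/D = (1.436262−9.539163·0.163)/8.798855 = -0.013481
w* = 0.203028·u + -0.013481·v:
  w_0 = 0.203028·2.4880 + -0.013481·23.5007 = 0.1883  (Lockheed)
  w_1 = 0.203028·1.0179 + -0.013481·13.7850 = 0.0208  (Alcoa)
  w_2 = 0.203028·2.7092 + -0.013481·17.1462 = 0.3189  (Disney)
  w_3 = 0.203028·1.7155 + -0.013481·7.3029 = 0.2498  (Xerox)
  w_4 = 0.203028·1.6086 + -0.013481·7.7473 = 0.2221  (Boeing)
Σw_i=1.0000  μᵀw=0.1630
σ²=wᵀΣw=λ₁·μ_p+λ₂ = 0.203028·0.163 + -0.013481 = 0.019612 ≈ 0.0196

Disney (0.3189)


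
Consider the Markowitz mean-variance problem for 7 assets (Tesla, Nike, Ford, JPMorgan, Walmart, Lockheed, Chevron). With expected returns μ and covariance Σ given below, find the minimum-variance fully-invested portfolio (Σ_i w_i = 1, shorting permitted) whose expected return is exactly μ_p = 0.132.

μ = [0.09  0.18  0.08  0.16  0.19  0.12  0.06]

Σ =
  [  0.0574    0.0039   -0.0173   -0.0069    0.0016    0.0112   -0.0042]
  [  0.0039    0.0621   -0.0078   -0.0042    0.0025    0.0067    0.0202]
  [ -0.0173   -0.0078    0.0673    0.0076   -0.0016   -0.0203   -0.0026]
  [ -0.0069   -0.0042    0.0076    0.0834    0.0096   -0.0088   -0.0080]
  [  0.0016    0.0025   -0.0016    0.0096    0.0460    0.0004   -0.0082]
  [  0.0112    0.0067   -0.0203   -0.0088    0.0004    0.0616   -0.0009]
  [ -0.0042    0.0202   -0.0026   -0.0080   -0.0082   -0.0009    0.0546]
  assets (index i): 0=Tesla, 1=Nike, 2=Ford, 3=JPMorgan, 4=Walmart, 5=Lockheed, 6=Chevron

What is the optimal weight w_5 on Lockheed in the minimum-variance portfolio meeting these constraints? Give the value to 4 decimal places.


g=Σ⁻¹μ = [1.9445  2.3589  2.6389  1.9094  3.8561  2.4758  1.4011]
h=Σ⁻¹𝟙 = [23.9308  7.8257  28.6750  13.8706  22.7451  22.6723  24.4481]
a=μᵀg=2.230059  b=𝟙ᵀg=16.584815  c=𝟙ᵀh=144.167535  D=ac−b²=46.446053
λ₁=(c·0.132−b)/D = (144.167535·0.132−16.584815)/46.446053 = 0.052648
λ₂=(a−b·0.132)/D = (2.230059−16.584815·0.132)/46.446053 = 0.000880
w* = 0.052648·g + 0.000880·h:
  w_0 = 0.052648·1.9445 + 0.000880·23.9308 = 0.1234  (Tesla)
  w_1 = 0.052648·2.3589 + 0.000880·7.8257 = 0.1311  (Nike)
  w_2 = 0.052648·2.6389 + 0.000880·28.6750 = 0.1642  (Ford)
  w_3 = 0.052648·1.9094 + 0.000880·13.8706 = 0.1127  (JPMorgan)
  w_4 = 0.052648·3.8561 + 0.000880·22.7451 = 0.2230  (Walmart)
  w_5 = 0.052648·2.4758 + 0.000880·22.6723 = 0.1503  (Lockheed)
  w_6 = 0.052648·1.4011 + 0.000880·24.4481 = 0.0953  (Chevron)
Σw_i=1.0000  μᵀw=0.1320
σ²=wᵀΣw=λ₁·μ_p+λ₂ = 0.052648·0.132 + 0.000880 = 0.007829 ≈ 0.0078

0.1503


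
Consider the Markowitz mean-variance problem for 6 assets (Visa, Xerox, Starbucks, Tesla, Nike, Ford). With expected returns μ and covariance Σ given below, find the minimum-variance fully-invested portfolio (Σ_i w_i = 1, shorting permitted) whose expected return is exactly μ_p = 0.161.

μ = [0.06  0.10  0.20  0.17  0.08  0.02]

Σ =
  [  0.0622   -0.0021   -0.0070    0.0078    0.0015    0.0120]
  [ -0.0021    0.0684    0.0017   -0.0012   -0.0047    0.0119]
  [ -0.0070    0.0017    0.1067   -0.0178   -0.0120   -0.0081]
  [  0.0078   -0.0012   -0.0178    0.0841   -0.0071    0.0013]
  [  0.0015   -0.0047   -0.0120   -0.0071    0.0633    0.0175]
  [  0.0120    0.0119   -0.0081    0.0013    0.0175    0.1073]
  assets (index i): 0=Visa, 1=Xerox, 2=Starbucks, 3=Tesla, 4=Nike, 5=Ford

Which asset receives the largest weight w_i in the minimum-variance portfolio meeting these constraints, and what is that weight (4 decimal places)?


u=Σ⁻¹μ = [0.9811  1.6839  2.5907  2.6972  2.2459  -0.3135]
v=Σ⁻¹𝟙 = [15.2023  15.7601  15.2680  15.5942  20.2758  3.5284]
a=μᵀu=1.377329  b=𝟙ᵀu=9.885386  c=𝟙ᵀv=85.628750  D=ac−b²=20.218142
λ₁=(c·0.161−b)/D = (85.628750·0.161−9.885386)/20.218142 = 0.192938
λ₂=(a−b·0.161)/D = (1.377329−9.885386·0.161)/20.218142 = -0.010595
w* = 0.192938·u + -0.010595·v:
  w_0 = 0.192938·0.9811 + -0.010595·15.2023 = 0.0282  (Visa)
  w_1 = 0.192938·1.6839 + -0.010595·15.7601 = 0.1579  (Xerox)
  w_2 = 0.192938·2.5907 + -0.010595·15.2680 = 0.3381  (Starbucks)
  w_3 = 0.192938·2.6972 + -0.010595·15.5942 = 0.3552  (Tesla)
  w_4 = 0.192938·2.2459 + -0.010595·20.2758 = 0.2185  (Nike)
  w_5 = 0.192938·-0.3135 + -0.010595·3.5284 = -0.0979  (Ford)
Σw_i=1.0000  μᵀw=0.1610
σ²=wᵀΣw=λ₁·μ_p+λ₂ = 0.192938·0.161 + -0.010595 = 0.020468 ≈ 0.0205

Tesla (0.3552)


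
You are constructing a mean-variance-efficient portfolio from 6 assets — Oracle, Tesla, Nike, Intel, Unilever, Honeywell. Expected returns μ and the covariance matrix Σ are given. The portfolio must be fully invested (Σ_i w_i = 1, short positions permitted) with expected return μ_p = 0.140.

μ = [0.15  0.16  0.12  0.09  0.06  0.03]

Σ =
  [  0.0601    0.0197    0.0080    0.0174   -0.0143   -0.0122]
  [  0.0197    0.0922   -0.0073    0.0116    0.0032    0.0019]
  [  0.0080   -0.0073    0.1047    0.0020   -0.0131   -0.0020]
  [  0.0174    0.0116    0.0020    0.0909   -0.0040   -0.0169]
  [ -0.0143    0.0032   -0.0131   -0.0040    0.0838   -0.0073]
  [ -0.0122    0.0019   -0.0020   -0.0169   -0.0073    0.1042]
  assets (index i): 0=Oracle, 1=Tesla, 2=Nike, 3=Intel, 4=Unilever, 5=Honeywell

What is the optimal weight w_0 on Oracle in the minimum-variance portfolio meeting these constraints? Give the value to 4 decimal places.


0.4119

p=Σ⁻¹μ = [2.2320  1.2220  1.2308  0.5757  1.3343  0.7374]
q=Σ⁻¹𝟙 = [17.6732  5.7221  10.9645  10.1809  18.2110  14.6993]
a=μᵀp=0.832003  b=𝟙ᵀp=7.332177  c=𝟙ᵀq=77.450997  D=ac−b²=10.678634
λ₁=(c·0.140−b)/D = (77.450997·0.140−7.332177)/10.678634 = 0.328784
λ₂=(a−b·0.140)/D = (0.832003−7.332177·0.140)/10.678634 = -0.018214
w* = 0.328784·p + -0.018214·q:
  w_0 = 0.328784·2.2320 + -0.018214·17.6732 = 0.4119  (Oracle)
  w_1 = 0.328784·1.2220 + -0.018214·5.7221 = 0.2975  (Tesla)
  w_2 = 0.328784·1.2308 + -0.018214·10.9645 = 0.2050  (Nike)
  w_3 = 0.328784·0.5757 + -0.018214·10.1809 = 0.0038  (Intel)
  w_4 = 0.328784·1.3343 + -0.018214·18.2110 = 0.1070  (Unilever)
  w_5 = 0.328784·0.7374 + -0.018214·14.6993 = -0.0253  (Honeywell)
Σw_i=1.0000  μᵀw=0.1400
σ²=wᵀΣw=λ₁·μ_p+λ₂ = 0.328784·0.140 + -0.018214 = 0.027816 ≈ 0.0278


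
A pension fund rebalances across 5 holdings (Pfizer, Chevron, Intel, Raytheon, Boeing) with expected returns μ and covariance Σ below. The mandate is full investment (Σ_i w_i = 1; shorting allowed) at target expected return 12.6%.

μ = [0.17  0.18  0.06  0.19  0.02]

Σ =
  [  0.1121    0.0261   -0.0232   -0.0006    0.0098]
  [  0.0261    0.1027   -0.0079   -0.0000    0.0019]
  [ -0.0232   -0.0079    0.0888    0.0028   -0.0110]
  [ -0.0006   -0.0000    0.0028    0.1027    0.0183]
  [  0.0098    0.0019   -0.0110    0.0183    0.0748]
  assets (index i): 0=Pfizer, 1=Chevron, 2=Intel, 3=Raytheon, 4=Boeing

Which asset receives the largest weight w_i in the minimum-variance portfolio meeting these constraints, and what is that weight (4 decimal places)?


x=Σ⁻¹μ = [1.4304  1.4777  1.0901  1.8743  -0.2558]
y=Σ⁻¹𝟙 = [9.1667  8.3857  15.7287  7.1303  12.5236]
a=μᵀx=0.925566  b=𝟙ᵀx=5.616707  c=𝟙ᵀy=52.934962  D=ac−b²=17.447391
λ₁=(c·0.126−b)/D = (52.934962·0.126−5.616707)/17.447391 = 0.060358
λ₂=(a−b·0.126)/D = (0.925566−5.616707·0.126)/17.447391 = 0.012487
w* = 0.060358·x + 0.012487·y:
  w_0 = 0.060358·1.4304 + 0.012487·9.1667 = 0.2008  (Pfizer)
  w_1 = 0.060358·1.4777 + 0.012487·8.3857 = 0.1939  (Chevron)
  w_2 = 0.060358·1.0901 + 0.012487·15.7287 = 0.2622  (Intel)
  w_3 = 0.060358·1.8743 + 0.012487·7.1303 = 0.2022  (Raytheon)
  w_4 = 0.060358·-0.2558 + 0.012487·12.5236 = 0.1409  (Boeing)
Σw_i=1.0000  μᵀw=0.1260
σ²=wᵀΣw=λ₁·μ_p+λ₂ = 0.060358·0.126 + 0.012487 = 0.020092 ≈ 0.0201

Intel (0.2622)


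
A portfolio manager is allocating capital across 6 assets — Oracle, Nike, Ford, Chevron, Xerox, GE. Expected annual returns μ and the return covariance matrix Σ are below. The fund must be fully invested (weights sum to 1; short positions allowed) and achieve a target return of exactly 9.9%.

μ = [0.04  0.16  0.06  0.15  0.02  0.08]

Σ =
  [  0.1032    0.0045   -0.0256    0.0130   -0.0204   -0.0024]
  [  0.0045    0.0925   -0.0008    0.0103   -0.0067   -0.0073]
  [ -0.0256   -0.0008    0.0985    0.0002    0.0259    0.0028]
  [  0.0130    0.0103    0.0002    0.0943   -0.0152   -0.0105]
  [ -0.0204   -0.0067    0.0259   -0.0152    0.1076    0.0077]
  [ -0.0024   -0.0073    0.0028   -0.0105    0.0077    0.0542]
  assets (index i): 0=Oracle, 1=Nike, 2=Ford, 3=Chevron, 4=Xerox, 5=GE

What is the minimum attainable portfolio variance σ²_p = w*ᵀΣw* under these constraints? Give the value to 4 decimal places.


0.0141

u=Σ⁻¹μ = [0.3584  1.7141  0.5754  1.6215  0.3106  1.9630]
v=Σ⁻¹𝟙 = [12.7745  11.3684  10.2984  11.5227  10.0828  20.8148]
a=μᵀu=0.729597  b=𝟙ᵀu=6.543069  c=𝟙ᵀv=76.861615  D=ac−b²=13.266210
λ₁=(c·0.099−b)/D = (76.861615·0.099−6.543069)/13.266210 = 0.080372
λ₂=(a−b·0.099)/D = (0.729597−6.543069·0.099)/13.266210 = 0.006169
w* = 0.080372·u + 0.006169·v:
  w_0 = 0.080372·0.3584 + 0.006169·12.7745 = 0.1076  (Oracle)
  w_1 = 0.080372·1.7141 + 0.006169·11.3684 = 0.2079  (Nike)
  w_2 = 0.080372·0.5754 + 0.006169·10.2984 = 0.1098  (Ford)
  w_3 = 0.080372·1.6215 + 0.006169·11.5227 = 0.2014  (Chevron)
  w_4 = 0.080372·0.3106 + 0.006169·10.0828 = 0.0872  (Xerox)
  w_5 = 0.080372·1.9630 + 0.006169·20.8148 = 0.2862  (GE)
Σw_i=1.0000  μᵀw=0.0990
σ²=wᵀΣw=λ₁·μ_p+λ₂ = 0.080372·0.099 + 0.006169 = 0.014125 ≈ 0.0141


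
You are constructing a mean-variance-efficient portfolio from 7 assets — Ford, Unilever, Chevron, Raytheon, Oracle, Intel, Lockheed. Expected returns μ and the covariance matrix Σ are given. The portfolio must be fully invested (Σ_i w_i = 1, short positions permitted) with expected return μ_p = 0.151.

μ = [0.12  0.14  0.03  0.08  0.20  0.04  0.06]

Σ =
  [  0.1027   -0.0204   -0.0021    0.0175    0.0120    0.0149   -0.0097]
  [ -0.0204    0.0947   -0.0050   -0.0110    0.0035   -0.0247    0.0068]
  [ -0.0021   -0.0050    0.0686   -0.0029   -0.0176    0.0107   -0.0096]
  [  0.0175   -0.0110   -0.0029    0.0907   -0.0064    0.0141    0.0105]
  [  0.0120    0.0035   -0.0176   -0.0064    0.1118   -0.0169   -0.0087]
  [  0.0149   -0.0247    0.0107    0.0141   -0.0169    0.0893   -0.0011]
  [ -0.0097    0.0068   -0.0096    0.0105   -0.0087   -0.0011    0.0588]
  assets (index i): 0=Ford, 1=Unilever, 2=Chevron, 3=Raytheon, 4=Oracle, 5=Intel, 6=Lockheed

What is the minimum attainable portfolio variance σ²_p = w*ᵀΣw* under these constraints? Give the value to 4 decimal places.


u=Σ⁻¹μ = [1.2035  1.9586  1.2325  0.7691  2.0848  0.9313  1.3822]
v=Σ⁻¹𝟙 = [10.3642  16.2279  21.1306  8.2005  14.7676  13.1874  21.2571]
a=μᵀu=1.054273  b=𝟙ᵀu=9.562005  c=𝟙ᵀv=105.135226  D=ac−b²=19.409282
λ₁=(c·0.151−b)/D = (105.135226·0.151−9.562005)/19.409282 = 0.325278
λ₂=(a−b·0.151)/D = (1.054273−9.562005·0.151)/19.409282 = -0.020072
w* = 0.325278·u + -0.020072·v:
  w_0 = 0.325278·1.2035 + -0.020072·10.3642 = 0.1834  (Ford)
  w_1 = 0.325278·1.9586 + -0.020072·16.2279 = 0.3114  (Unilever)
  w_2 = 0.325278·1.2325 + -0.020072·21.1306 = -0.0232  (Chevron)
  w_3 = 0.325278·0.7691 + -0.020072·8.2005 = 0.0856  (Raytheon)
  w_4 = 0.325278·2.0848 + -0.020072·14.7676 = 0.3817  (Oracle)
  w_5 = 0.325278·0.9313 + -0.020072·13.1874 = 0.0382  (Intel)
  w_6 = 0.325278·1.3822 + -0.020072·21.2571 = 0.0229  (Lockheed)
Σw_i=1.0000  μᵀw=0.1510
σ²=wᵀΣw=λ₁·μ_p+λ₂ = 0.325278·0.151 + -0.020072 = 0.029045 ≈ 0.0290

0.0290


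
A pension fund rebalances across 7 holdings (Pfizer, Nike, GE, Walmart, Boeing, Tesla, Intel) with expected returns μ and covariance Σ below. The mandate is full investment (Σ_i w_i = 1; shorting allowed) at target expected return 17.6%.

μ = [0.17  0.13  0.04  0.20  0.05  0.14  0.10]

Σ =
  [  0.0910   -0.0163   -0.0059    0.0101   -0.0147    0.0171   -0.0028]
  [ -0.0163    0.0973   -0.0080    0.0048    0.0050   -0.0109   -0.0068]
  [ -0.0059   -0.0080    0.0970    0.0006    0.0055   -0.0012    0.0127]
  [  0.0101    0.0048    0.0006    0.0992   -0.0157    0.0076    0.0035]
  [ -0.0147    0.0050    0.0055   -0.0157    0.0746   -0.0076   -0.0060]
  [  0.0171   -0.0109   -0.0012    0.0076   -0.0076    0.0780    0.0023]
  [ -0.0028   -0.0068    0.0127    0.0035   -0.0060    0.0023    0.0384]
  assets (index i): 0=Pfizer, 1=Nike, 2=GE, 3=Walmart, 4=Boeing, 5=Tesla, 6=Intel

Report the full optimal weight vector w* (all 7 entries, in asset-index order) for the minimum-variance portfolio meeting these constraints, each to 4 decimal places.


x=Σ⁻¹μ = [2.1170  1.9153  0.2112  1.7545  1.7112  1.5077  3.0450]
y=Σ⁻¹𝟙 = [15.1351  15.3246  7.6479  9.0150  20.2448  12.0021  28.9523]
a=μᵀx=1.569358  b=𝟙ᵀx=12.261841  c=𝟙ᵀy=108.321820  D=ac−b²=19.642933
λ₁=(c·0.176−b)/D = (108.321820·0.176−12.261841)/19.642933 = 0.346323
λ₂=(a−b·0.176)/D = (1.569358−12.261841·0.176)/19.642933 = -0.029971
w* = 0.346323·x + -0.029971·y:
  w_0 = 0.346323·2.1170 + -0.029971·15.1351 = 0.2795  (Pfizer)
  w_1 = 0.346323·1.9153 + -0.029971·15.3246 = 0.2040  (Nike)
  w_2 = 0.346323·0.2112 + -0.029971·7.6479 = -0.1561  (GE)
  w_3 = 0.346323·1.7545 + -0.029971·9.0150 = 0.3374  (Walmart)
  w_4 = 0.346323·1.7112 + -0.029971·20.2448 = -0.0141  (Boeing)
  w_5 = 0.346323·1.5077 + -0.029971·12.0021 = 0.1624  (Tesla)
  w_6 = 0.346323·3.0450 + -0.029971·28.9523 = 0.1868  (Intel)
Σw_i=1.0000  μᵀw=0.1760
σ²=wᵀΣw=λ₁·μ_p+λ₂ = 0.346323·0.176 + -0.029971 = 0.030981 ≈ 0.0310

0.2795  0.2040  -0.1561  0.3374  -0.0141  0.1624  0.1868


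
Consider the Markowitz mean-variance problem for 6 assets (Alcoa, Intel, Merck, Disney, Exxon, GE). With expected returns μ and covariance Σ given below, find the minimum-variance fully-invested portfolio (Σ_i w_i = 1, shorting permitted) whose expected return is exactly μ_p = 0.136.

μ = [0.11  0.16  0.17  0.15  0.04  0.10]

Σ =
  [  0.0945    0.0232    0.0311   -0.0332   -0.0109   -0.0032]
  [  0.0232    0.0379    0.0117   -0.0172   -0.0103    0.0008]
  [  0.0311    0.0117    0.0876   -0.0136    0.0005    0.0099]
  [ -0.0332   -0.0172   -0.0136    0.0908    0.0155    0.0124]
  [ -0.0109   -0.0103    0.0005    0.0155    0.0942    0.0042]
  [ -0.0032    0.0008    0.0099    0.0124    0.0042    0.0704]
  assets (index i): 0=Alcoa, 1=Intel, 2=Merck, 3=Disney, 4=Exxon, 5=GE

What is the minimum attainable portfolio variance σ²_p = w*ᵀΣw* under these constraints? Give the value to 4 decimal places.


p=Σ⁻¹μ = [0.5719  4.8274  1.4521  2.8143  0.5184  0.6608]
q=Σ⁻¹𝟙 = [9.2016  29.9194  5.7244  17.6008  11.5935  9.6860]
a=μᵀp=1.591114  b=𝟙ᵀp=10.844891  c=𝟙ᵀq=83.725763  D=ac−b²=15.605615
λ₁=(c·0.136−b)/D = (83.725763·0.136−10.844891)/15.605615 = 0.034719
λ₂=(a−b·0.136)/D = (1.591114−10.844891·0.136)/15.605615 = 0.007447
w* = 0.034719·p + 0.007447·q:
  w_0 = 0.034719·0.5719 + 0.007447·9.2016 = 0.0884  (Alcoa)
  w_1 = 0.034719·4.8274 + 0.007447·29.9194 = 0.3904  (Intel)
  w_2 = 0.034719·1.4521 + 0.007447·5.7244 = 0.0930  (Merck)
  w_3 = 0.034719·2.8143 + 0.007447·17.6008 = 0.2288  (Disney)
  w_4 = 0.034719·0.5184 + 0.007447·11.5935 = 0.1043  (Exxon)
  w_5 = 0.034719·0.6608 + 0.007447·9.6860 = 0.0951  (GE)
Σw_i=1.0000  μᵀw=0.1360
σ²=wᵀΣw=λ₁·μ_p+λ₂ = 0.034719·0.136 + 0.007447 = 0.012168 ≈ 0.0122

0.0122


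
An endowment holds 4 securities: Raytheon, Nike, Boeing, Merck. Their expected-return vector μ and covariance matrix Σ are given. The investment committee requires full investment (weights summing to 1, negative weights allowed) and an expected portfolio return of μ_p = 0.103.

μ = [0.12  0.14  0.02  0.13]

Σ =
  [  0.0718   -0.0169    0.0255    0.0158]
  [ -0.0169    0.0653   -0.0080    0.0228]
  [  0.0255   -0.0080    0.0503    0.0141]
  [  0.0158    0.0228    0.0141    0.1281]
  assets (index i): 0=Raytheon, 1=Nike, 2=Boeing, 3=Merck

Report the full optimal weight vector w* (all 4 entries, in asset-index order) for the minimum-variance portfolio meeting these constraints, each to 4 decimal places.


p=Σ⁻¹μ = [2.3857  2.5925  -0.4872  0.3128]
q=Σ⁻¹𝟙 = [12.6911  20.3308  16.4529  0.8115]
a=μᵀp=0.680153  b=𝟙ᵀp=4.803792  c=𝟙ᵀq=50.286278  D=ac−b²=11.125918
λ₁=(c·0.103−b)/D = (50.286278·0.103−4.803792)/11.125918 = 0.033767
λ₂=(a−b·0.103)/D = (0.680153−4.803792·0.103)/11.125918 = 0.016660
w* = 0.033767·p + 0.016660·q:
  w_0 = 0.033767·2.3857 + 0.016660·12.6911 = 0.2920  (Raytheon)
  w_1 = 0.033767·2.5925 + 0.016660·20.3308 = 0.4263  (Nike)
  w_2 = 0.033767·-0.4872 + 0.016660·16.4529 = 0.2577  (Boeing)
  w_3 = 0.033767·0.3128 + 0.016660·0.8115 = 0.0241  (Merck)
Σw_i=1.0000  μᵀw=0.1030
σ²=wᵀΣw=λ₁·μ_p+λ₂ = 0.033767·0.103 + 0.016660 = 0.020138 ≈ 0.0201

0.2920  0.4263  0.2577  0.0241


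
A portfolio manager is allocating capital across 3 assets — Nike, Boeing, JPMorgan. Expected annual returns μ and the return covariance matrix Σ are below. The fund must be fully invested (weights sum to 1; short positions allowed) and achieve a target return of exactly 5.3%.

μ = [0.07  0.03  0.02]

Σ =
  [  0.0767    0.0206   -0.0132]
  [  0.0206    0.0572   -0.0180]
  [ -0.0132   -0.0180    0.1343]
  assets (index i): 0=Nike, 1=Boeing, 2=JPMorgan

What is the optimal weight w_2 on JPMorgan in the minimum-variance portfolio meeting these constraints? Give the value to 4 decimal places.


0.1859

u=Σ⁻¹μ = [0.8811  0.2937  0.2749]
v=Σ⁻¹𝟙 = [10.2787  17.1658  10.7570]
a=μᵀu=0.075983  b=𝟙ᵀu=1.449623  c=𝟙ᵀv=38.201504  D=ac−b²=0.801263
λ₁=(c·0.053−b)/D = (38.201504·0.053−1.449623)/0.801263 = 0.717687
λ₂=(a−b·0.053)/D = (0.075983−1.449623·0.053)/0.801263 = -0.001057
w* = 0.717687·u + -0.001057·v:
  w_0 = 0.717687·0.8811 + -0.001057·10.2787 = 0.6215  (Nike)
  w_1 = 0.717687·0.2937 + -0.001057·17.1658 = 0.1926  (Boeing)
  w_2 = 0.717687·0.2749 + -0.001057·10.7570 = 0.1859  (JPMorgan)
Σw_i=1.0000  μᵀw=0.0530
σ²=wᵀΣw=λ₁·μ_p+λ₂ = 0.717687·0.053 + -0.001057 = 0.036980 ≈ 0.0370


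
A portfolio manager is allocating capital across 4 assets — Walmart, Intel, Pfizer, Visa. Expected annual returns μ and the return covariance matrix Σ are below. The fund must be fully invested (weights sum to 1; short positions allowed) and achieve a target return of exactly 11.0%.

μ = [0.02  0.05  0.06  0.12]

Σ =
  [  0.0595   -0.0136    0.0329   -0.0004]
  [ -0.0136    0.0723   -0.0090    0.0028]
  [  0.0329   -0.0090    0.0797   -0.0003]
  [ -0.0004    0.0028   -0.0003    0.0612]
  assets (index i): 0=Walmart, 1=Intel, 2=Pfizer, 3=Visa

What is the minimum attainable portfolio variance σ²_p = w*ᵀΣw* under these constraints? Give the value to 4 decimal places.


0.0408

g=Σ⁻¹μ = [0.0650  0.7305  0.8157  1.9318]
h=Σ⁻¹𝟙 = [16.6077  17.3066  7.7048  15.6944]
a=μᵀg=0.318586  b=𝟙ᵀg=3.543097  c=𝟙ᵀh=57.313457  D=ac−b²=5.705724
λ₁=(c·0.110−b)/D = (57.313457·0.110−3.543097)/5.705724 = 0.483967
λ₂=(a−b·0.110)/D = (0.318586−3.543097·0.110)/5.705724 = -0.012471
w* = 0.483967·g + -0.012471·h:
  w_0 = 0.483967·0.0650 + -0.012471·16.6077 = -0.1756  (Walmart)
  w_1 = 0.483967·0.7305 + -0.012471·17.3066 = 0.1377  (Intel)
  w_2 = 0.483967·0.8157 + -0.012471·7.7048 = 0.2987  (Pfizer)
  w_3 = 0.483967·1.9318 + -0.012471·15.6944 = 0.7392  (Visa)
Σw_i=1.0000  μᵀw=0.1100
σ²=wᵀΣw=λ₁·μ_p+λ₂ = 0.483967·0.110 + -0.012471 = 0.040766 ≈ 0.0408
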